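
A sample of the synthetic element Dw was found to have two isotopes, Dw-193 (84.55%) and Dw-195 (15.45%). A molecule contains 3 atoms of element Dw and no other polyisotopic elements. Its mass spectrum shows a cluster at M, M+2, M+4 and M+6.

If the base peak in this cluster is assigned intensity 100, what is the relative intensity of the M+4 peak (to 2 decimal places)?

Binomial terms of (0.8455 + 0.1545)^3: M 0.6044, M+2 0.3313, M+4 0.0605, M+6 0.0037 → M is the base peak.
P(M) = C(3,0) × 0.8455^3 × 0.1545^0 = 1 × 0.6044228 × 1.0000 = 0.604423 (base)
P(M+4) = C(3,2) × 0.8455^1 × 0.1545^2 = 3 × 0.8455 × 0.02387025 = 0.060547
Relative intensity = 0.060547 / 0.604423 × 100 = 10.02

10.02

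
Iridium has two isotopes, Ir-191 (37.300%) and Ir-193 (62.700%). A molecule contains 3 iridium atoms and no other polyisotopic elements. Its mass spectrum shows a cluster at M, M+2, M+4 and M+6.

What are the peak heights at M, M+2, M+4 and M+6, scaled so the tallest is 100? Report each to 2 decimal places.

11.80 : 59.49 : 100.00 : 56.03

Each Ir atom is independently Ir-191 (p = 0.37300) or Ir-193 (q = 0.62700); the cluster is the binomial expansion (p + q)^3.
P(M) = 0.37300^3 = 0.051895
P(M+2) = 3 × 0.37300^2 × 0.62700^1 = 0.261702
P(M+4) = 3 × 0.37300^1 × 0.62700^2 = 0.439911
P(M+6) = 0.62700^3 = 0.246492
The M+4 peak is largest (0.439911); scaling to 100 gives 11.80 : 59.49 : 100.00 : 56.03.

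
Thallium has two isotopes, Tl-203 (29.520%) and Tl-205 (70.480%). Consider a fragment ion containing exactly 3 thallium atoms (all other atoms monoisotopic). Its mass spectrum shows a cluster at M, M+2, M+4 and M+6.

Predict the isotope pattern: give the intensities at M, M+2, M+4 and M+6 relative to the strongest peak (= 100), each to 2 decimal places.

The 3 Tl atoms are independent, so intensities follow the terms of (0.29520 + 0.70480)^3.
P(M) = 0.29520^3 = 0.025725
P(M+2) = 3 × 0.29520^2 × 0.70480^1 = 0.184255
P(M+4) = 3 × 0.29520^1 × 0.70480^2 = 0.439916
P(M+6) = 0.70480^3 = 0.350104
The M+4 peak is largest (0.439916); scaling to 100 gives 5.85 : 41.88 : 100.00 : 79.58.

5.85 : 41.88 : 100.00 : 79.58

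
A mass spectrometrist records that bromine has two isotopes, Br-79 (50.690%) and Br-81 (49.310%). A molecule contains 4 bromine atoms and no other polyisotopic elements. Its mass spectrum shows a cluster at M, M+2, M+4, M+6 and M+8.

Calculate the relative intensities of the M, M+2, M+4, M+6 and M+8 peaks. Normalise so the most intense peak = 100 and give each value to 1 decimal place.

Each Br atom is independently Br-79 (p = 0.50690) or Br-81 (q = 0.49310); the cluster is the binomial expansion (p + q)^4.
P(M) = 0.50690^4 = 0.066022
P(M+2) = 4 × 0.50690^3 × 0.49310^1 = 0.256899
P(M+4) = 6 × 0.50690^2 × 0.49310^2 = 0.374857
P(M+6) = 4 × 0.50690^1 × 0.49310^3 = 0.243101
P(M+8) = 0.49310^4 = 0.059121
The M+4 peak is largest (0.374857); scaling to 100 gives 17.6 : 68.5 : 100.0 : 64.9 : 15.8.

17.6 : 68.5 : 100.0 : 64.9 : 15.8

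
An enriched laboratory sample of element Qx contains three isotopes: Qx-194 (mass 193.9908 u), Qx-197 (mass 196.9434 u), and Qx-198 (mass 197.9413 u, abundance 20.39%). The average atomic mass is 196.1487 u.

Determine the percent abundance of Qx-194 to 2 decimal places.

Let x and y be the fractions of Qx-194 and Qx-197. Then x + y = 1 − 0.2039 = 0.7961 and 193.9908x + 196.9434y = 196.1487 − 0.2039×197.9413 = 155.78846893.
Substituting: 193.9908x + 196.9434(0.7961 − x) = 155.78846893
(193.9908 − 196.9434)x = -0.99817181  ⇒  x = 0.33807, y = 0.45803
Qx-194: 33.81%, Qx-197: 45.80%.

33.81%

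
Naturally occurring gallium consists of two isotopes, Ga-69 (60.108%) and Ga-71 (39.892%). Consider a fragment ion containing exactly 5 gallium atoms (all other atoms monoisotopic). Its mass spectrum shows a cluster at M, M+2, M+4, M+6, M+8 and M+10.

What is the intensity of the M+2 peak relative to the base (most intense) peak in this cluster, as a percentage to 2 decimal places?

75.34%

(0.60108 + 0.39892)^5 gives M 0.0785, M+2 0.2604, M+4 0.3456, M+6 0.2294, M+8 0.0761, M+10 0.0101; the largest is M+4.
P(M+4) = C(5,2) × 0.60108^3 × 0.39892^2 = 10 × 0.2171685 × 0.15913717 = 0.345596 (base)
P(M+2) = C(5,1) × 0.60108^4 × 0.39892^1 = 5 × 0.13053564 × 0.39892 = 0.260366
Relative intensity = 0.260366 / 0.345596 × 100 = 75.34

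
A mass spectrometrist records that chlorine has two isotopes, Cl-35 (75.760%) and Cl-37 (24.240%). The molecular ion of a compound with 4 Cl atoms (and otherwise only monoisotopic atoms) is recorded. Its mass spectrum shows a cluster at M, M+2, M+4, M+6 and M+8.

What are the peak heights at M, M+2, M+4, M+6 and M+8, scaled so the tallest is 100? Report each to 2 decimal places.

78.14 : 100.00 : 47.99 : 10.24 : 0.82

Expanding (0.75760 + 0.24240)^4:
P(M) = 0.75760^4 = 0.329428
P(M+2) = 4 × 0.75760^3 × 0.24240^1 = 0.421612
P(M+4) = 6 × 0.75760^2 × 0.24240^2 = 0.202347
P(M+6) = 4 × 0.75760^1 × 0.24240^3 = 0.043162
P(M+8) = 0.24240^4 = 0.003452
The M+2 peak is largest (0.421612); scaling to 100 gives 78.14 : 100.00 : 47.99 : 10.24 : 0.82.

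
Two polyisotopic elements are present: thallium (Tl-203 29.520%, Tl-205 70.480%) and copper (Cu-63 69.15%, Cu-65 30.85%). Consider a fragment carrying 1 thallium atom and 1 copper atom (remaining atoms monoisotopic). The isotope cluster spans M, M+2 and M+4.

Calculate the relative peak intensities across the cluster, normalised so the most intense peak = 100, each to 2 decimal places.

Thallium pattern (n=1): 0.2952 : 0.7048
Copper pattern (n=1): 0.6915 : 0.3085
Convolve the two distributions (both contribute in 2-u steps):
  M: 0.2952×0.6915 = 0.204131
  M+2: 0.2952×0.3085 + 0.7048×0.6915 = 0.578438
  M+4: 0.7048×0.3085 = 0.217431
Scale to base peak (0.578438) = 100: 35.29 : 100.00 : 37.59

35.29 : 100.00 : 37.59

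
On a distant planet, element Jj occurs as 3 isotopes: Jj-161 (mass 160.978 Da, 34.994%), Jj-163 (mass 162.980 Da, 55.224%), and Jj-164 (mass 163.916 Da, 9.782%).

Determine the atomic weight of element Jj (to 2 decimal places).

162.37 Da

Ar = Σ fᵢ·mᵢ = 0.34994 × 160.978 + 0.55224 × 162.980 + 0.09782 × 163.916
= 56.3326 + 90.0041 + 16.0343 = 162.3710 Da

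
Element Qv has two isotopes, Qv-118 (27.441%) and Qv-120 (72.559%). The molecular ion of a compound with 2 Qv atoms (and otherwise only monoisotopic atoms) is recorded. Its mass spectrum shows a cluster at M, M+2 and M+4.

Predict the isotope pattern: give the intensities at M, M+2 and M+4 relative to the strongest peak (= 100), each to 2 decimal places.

Each Qv atom is independently Qv-118 (p = 0.27441) or Qv-120 (q = 0.72559); the cluster is the binomial expansion (p + q)^2.
P(M) = 0.27441^2 = 0.075301
P(M+2) = 2 × 0.27441^1 × 0.72559^1 = 0.398218
P(M+4) = 0.72559^2 = 0.526481
The M+4 peak is largest (0.526481); scaling to 100 gives 14.30 : 75.64 : 100.00.

14.30 : 75.64 : 100.00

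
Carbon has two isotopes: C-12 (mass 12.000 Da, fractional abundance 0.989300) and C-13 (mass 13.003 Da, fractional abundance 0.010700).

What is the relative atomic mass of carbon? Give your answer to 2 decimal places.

12.01 Da

Weight each isotope mass by its fractional abundance: 0.989300 × 12.000 + 0.010700 × 13.003
= 11.8716 + 0.1391 = 12.0107 Da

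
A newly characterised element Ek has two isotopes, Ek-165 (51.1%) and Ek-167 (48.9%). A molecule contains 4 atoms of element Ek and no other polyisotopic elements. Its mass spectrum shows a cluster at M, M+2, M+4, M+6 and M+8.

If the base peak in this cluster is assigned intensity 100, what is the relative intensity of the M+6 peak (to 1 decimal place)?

Binomial terms of (0.511 + 0.489)^4: M 0.0682, M+2 0.2610, M+4 0.3746, M+6 0.2390, M+8 0.0572 → M+4 is the base peak.
P(M+4) = C(4,2) × 0.511^2 × 0.489^2 = 6 × 0.261121 × 0.239121 = 0.374637 (base)
P(M+6) = C(4,3) × 0.511^1 × 0.489^3 = 4 × 0.5110 × 0.11693017 = 0.239005
Relative intensity = 0.239005 / 0.374637 × 100 = 63.8

63.8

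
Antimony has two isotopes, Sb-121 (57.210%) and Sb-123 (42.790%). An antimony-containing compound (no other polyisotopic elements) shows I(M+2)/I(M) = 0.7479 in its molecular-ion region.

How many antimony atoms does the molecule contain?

The M+2/M ratio from n Sb atoms is n · q/p = n · 0.42790/0.57210.
n = 0.7479 × 0.57210/0.42790 = 1.00 ≈ 1

1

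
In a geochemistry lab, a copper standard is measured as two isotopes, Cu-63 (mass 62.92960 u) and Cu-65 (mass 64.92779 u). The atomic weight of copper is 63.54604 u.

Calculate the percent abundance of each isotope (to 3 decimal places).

Let x be the fractional abundance of Cu-63; then Cu-65 has abundance 1 − x.
62.92960·x + 64.92779·(1 − x) = 63.54604
(62.92960 − 64.92779)·x = 63.54604 − 64.92779
x = -1.38175 / -1.99819 = 0.69150 → 69.150% Cu-63, 30.850% Cu-65.

Cu-63: 69.150%, Cu-65: 30.850%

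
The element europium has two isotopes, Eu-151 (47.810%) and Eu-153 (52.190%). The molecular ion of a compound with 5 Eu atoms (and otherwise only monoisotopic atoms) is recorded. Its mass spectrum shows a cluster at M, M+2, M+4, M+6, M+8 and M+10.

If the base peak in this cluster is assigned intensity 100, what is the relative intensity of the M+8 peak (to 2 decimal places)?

(0.47810 + 0.52190)^5 gives M 0.0250, M+2 0.1363, M+4 0.2977, M+6 0.3249, M+8 0.1774, M+10 0.0387; the largest is M+6.
P(M+6) = C(5,3) × 0.47810^2 × 0.52190^3 = 10 × 0.22857961 × 0.14215492 = 0.324937 (base)
P(M+8) = C(5,4) × 0.47810^1 × 0.52190^4 = 5 × 0.4781 × 0.07419065 = 0.177353
Relative intensity = 0.177353 / 0.324937 × 100 = 54.58

54.58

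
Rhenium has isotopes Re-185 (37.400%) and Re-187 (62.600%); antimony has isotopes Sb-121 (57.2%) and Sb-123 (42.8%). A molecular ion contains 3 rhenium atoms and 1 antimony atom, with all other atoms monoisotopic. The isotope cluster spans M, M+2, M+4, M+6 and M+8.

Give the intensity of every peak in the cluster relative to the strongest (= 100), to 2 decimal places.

8.22 : 47.44 : 100.00 : 90.27 : 28.85

Rhenium pattern (n=3): 0.05231362 : 0.26268713 : 0.43968487 : 0.24531438
Antimony pattern (n=1): 0.5720 : 0.4280
Convolve the two distributions (both contribute in 2-u steps):
  M: 0.05231362×0.5720 = 0.029923
  M+2: 0.05231362×0.4280 + 0.26268713×0.5720 = 0.172647
  M+4: 0.26268713×0.4280 + 0.43968487×0.5720 = 0.363930
  M+6: 0.43968487×0.4280 + 0.24531438×0.5720 = 0.328505
  M+8: 0.24531438×0.4280 = 0.104995
Scale to base peak (0.363930) = 100: 8.22 : 47.44 : 100.00 : 90.27 : 28.85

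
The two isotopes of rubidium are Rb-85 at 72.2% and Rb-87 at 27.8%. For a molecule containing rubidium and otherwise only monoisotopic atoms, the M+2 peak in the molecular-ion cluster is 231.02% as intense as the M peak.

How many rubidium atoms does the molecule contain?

6

For n independent Rb atoms, I(M+2)/I(M) = n · (abundance Rb-87) / (abundance Rb-85) = n · 0.278/0.722.
n = 2.3102 × 0.722/0.278 = 6.00 ≈ 6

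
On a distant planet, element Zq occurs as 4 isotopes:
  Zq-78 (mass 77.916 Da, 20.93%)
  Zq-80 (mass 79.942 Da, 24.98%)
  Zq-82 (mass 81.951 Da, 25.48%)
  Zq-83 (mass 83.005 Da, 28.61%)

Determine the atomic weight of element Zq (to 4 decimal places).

Average mass = Σ (abundance × isotope mass) = 0.2093 × 77.916 + 0.2498 × 79.942 + 0.2548 × 81.951 + 0.2861 × 83.005
= 16.30782 + 19.96951 + 20.88111 + 23.74773 = 80.90617 Da

80.9062 Da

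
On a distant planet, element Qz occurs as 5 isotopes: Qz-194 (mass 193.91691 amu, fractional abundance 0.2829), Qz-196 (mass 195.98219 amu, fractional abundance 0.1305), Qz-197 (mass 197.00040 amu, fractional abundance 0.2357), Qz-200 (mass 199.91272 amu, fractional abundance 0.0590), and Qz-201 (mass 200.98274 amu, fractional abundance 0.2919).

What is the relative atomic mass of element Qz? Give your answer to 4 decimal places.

Weight each isotope mass by its fractional abundance: 0.2829 × 193.91691 + 0.1305 × 195.98219 + 0.2357 × 197.00040 + 0.0590 × 199.91272 + 0.2919 × 200.98274
= 54.859094 + 25.575676 + 46.432994 + 11.794850 + 58.666862 = 197.329476 amu

197.3295 amu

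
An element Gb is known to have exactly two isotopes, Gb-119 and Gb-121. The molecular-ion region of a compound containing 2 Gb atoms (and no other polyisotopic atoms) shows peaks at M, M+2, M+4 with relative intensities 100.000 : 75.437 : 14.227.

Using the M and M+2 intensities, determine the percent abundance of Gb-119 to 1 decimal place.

72.6%

Let p = fractional abundance of Gb-119. I(M+2)/I(M) = [C(2,1)·p^1·(1−p)] / p^2 = 2·(1−p)/p = 75.437/100.000 = 0.7544
(1−p)/p = 0.7544/2 = 0.3772  ⇒  p = 1/(1 + 0.3772) = 0.7261
Gb-119: 72.6%, Gb-121: 27.4%.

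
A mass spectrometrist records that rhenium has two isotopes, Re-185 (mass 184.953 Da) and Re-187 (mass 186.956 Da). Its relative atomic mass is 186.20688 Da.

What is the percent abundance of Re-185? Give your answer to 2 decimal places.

With x = fraction of Re-185 (so Re-187 is 1 − x):
184.953·x + 186.956·(1 − x) = 186.20688
(184.953 − 186.956)·x = 186.20688 − 186.956
x = -0.74912 / -2.003 = 0.37400 → 37.40% Re-185, 62.60% Re-187.

37.40%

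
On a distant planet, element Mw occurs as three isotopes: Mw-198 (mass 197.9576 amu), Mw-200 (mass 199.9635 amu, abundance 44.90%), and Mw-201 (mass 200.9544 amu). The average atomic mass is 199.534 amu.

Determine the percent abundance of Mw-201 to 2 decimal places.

22.55%

The remaining 55.10% is split between Mw-198 (fraction x) and Mw-201 (fraction 0.5510 − x).
Substituting: 197.9576x + 200.9544(0.5510 − x) = 109.7503885
(197.9576 − 200.9544)x = -0.9754859  ⇒  x = 0.32551, y = 0.22549
Mw-198: 32.55%, Mw-201: 22.55%.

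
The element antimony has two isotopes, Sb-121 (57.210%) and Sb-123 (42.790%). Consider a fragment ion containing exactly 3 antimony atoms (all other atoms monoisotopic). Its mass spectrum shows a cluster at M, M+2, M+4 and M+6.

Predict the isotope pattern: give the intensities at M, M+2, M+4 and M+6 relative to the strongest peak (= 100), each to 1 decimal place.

Each Sb atom is independently Sb-121 (p = 0.57210) or Sb-123 (q = 0.42790); the cluster is the binomial expansion (p + q)^3.
P(M) = 0.57210^3 = 0.187247
P(M+2) = 3 × 0.57210^2 × 0.42790^1 = 0.420153
P(M+4) = 3 × 0.57210^1 × 0.42790^2 = 0.314252
P(M+6) = 0.42790^3 = 0.078348
The M+2 peak is largest (0.420153); scaling to 100 gives 44.6 : 100.0 : 74.8 : 18.6.

44.6 : 100.0 : 74.8 : 18.6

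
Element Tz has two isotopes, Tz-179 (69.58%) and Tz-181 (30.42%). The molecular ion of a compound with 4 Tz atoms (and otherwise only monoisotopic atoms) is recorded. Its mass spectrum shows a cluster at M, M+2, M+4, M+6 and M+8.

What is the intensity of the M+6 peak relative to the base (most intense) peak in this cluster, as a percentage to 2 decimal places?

19.11%

(0.6958 + 0.3042)^4 gives M 0.2344, M+2 0.4099, M+4 0.2688, M+6 0.0783, M+8 0.0086; the largest is M+2.
P(M+2) = C(4,1) × 0.6958^3 × 0.3042^1 = 4 × 0.33686297 × 0.3042 = 0.409895 (base)
P(M+6) = C(4,3) × 0.6958^1 × 0.3042^3 = 4 × 0.6958 × 0.02814995 = 0.078347
Relative intensity = 0.078347 / 0.409895 × 100 = 19.11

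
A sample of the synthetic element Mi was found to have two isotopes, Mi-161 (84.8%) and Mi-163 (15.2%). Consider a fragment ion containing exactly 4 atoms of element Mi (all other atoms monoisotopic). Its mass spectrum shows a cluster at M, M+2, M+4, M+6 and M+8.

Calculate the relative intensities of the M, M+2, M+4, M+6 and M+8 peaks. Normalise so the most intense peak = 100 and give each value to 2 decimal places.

Each Mi atom is independently Mi-161 (p = 0.848) or Mi-163 (q = 0.152); the cluster is the binomial expansion (p + q)^4.
P(M) = 0.848^4 = 0.517111
P(M+2) = 4 × 0.848^3 × 0.152^1 = 0.370759
P(M+4) = 6 × 0.848^2 × 0.152^2 = 0.099685
P(M+6) = 4 × 0.848^1 × 0.152^3 = 0.011912
P(M+8) = 0.152^4 = 0.000534
The M peak is largest (0.517111); scaling to 100 gives 100.00 : 71.70 : 19.28 : 2.30 : 0.10.

100.00 : 71.70 : 19.28 : 2.30 : 0.10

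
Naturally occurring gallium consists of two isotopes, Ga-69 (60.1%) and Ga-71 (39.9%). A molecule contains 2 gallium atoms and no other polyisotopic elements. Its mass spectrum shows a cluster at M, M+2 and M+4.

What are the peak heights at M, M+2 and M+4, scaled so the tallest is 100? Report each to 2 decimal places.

75.31 : 100.00 : 33.19

Expanding (0.601 + 0.399)^2:
P(M) = 0.601^2 = 0.361201
P(M+2) = 2 × 0.601^1 × 0.399^1 = 0.479598
P(M+4) = 0.399^2 = 0.159201
The M+2 peak is largest (0.479598); scaling to 100 gives 75.31 : 100.00 : 33.19.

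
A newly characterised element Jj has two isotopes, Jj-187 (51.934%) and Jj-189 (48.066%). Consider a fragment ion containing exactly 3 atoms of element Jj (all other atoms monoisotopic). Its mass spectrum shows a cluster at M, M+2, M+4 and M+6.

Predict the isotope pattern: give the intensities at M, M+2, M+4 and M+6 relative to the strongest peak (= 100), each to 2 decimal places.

36.02 : 100.00 : 92.55 : 28.55

Each Jj atom is independently Jj-187 (p = 0.51934) or Jj-189 (q = 0.48066); the cluster is the binomial expansion (p + q)^3.
P(M) = 0.51934^3 = 0.140073
P(M+2) = 3 × 0.51934^2 × 0.48066^1 = 0.388922
P(M+4) = 3 × 0.51934^1 × 0.48066^2 = 0.359956
P(M+6) = 0.48066^3 = 0.111049
The M+2 peak is largest (0.388922); scaling to 100 gives 36.02 : 100.00 : 92.55 : 28.55.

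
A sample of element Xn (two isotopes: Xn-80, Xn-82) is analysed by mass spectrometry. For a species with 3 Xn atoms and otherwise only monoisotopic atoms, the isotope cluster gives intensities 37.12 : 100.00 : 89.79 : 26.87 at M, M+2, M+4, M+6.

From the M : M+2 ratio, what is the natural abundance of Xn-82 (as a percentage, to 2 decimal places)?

47.31%

If p is the fraction of Xn that is Xn-80, then I(M+2)/I(M) = [C(3,1)·p^2·(1−p)] / p^3 = 3·(1−p)/p = 100.00/37.12 = 2.6940
(1−p)/p = 2.6940/3 = 0.8980  ⇒  p = 1/(1 + 0.8980) = 0.5269
Xn-80: 52.69%, Xn-82: 47.31%.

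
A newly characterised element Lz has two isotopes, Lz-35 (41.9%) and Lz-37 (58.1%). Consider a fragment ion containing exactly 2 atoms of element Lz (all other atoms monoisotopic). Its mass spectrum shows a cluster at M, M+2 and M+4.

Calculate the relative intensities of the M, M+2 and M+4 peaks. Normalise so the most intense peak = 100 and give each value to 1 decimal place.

36.1 : 100.0 : 69.3

Each Lz atom is independently Lz-35 (p = 0.419) or Lz-37 (q = 0.581); the cluster is the binomial expansion (p + q)^2.
P(M) = 0.419^2 = 0.175561
P(M+2) = 2 × 0.419^1 × 0.581^1 = 0.486878
P(M+4) = 0.581^2 = 0.337561
The M+2 peak is largest (0.486878); scaling to 100 gives 36.1 : 100.0 : 69.3.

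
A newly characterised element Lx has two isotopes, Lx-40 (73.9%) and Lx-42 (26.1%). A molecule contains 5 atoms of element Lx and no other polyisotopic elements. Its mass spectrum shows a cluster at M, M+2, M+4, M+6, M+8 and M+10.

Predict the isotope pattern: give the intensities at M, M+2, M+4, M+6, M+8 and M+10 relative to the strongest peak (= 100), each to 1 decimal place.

Each Lx atom is independently Lx-40 (p = 0.739) or Lx-42 (q = 0.261); the cluster is the binomial expansion (p + q)^5.
P(M) = 0.739^5 = 0.220405
P(M+2) = 5 × 0.739^4 × 0.261^1 = 0.389214
P(M+4) = 10 × 0.739^3 × 0.261^2 = 0.274925
P(M+6) = 10 × 0.739^2 × 0.261^3 = 0.097098
P(M+8) = 5 × 0.739^1 × 0.261^4 = 0.017147
P(M+10) = 0.261^5 = 0.001211
The M+2 peak is largest (0.389214); scaling to 100 gives 56.6 : 100.0 : 70.6 : 24.9 : 4.4 : 0.3.

56.6 : 100.0 : 70.6 : 24.9 : 4.4 : 0.3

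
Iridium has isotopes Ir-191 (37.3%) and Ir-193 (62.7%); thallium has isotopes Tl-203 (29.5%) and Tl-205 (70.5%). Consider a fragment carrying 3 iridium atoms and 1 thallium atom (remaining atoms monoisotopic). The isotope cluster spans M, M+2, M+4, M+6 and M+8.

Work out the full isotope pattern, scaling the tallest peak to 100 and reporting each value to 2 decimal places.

Iridium pattern (n=3): 0.05189512 : 0.26170165 : 0.43991135 : 0.24649188
Thallium pattern (n=1): 0.2950 : 0.7050
Convolve the two distributions (both contribute in 2-u steps):
  M: 0.05189512×0.2950 = 0.015309
  M+2: 0.05189512×0.7050 + 0.26170165×0.2950 = 0.113788
  M+4: 0.26170165×0.7050 + 0.43991135×0.2950 = 0.314274
  M+6: 0.43991135×0.7050 + 0.24649188×0.2950 = 0.382853
  M+8: 0.24649188×0.7050 = 0.173777
Scale to base peak (0.382853) = 100: 4.00 : 29.72 : 82.09 : 100.00 : 45.39

4.00 : 29.72 : 82.09 : 100.00 : 45.39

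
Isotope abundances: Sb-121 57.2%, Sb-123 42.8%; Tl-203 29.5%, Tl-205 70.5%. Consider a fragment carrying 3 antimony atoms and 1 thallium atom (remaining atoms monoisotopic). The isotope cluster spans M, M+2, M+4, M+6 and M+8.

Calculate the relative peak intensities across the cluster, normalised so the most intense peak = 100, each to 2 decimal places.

Antimony pattern (n=3): 0.18714925 : 0.42010426 : 0.31434374 : 0.07840275
Thallium pattern (n=1): 0.2950 : 0.7050
Convolve the two distributions (both contribute in 2-u steps):
  M: 0.18714925×0.2950 = 0.055209
  M+2: 0.18714925×0.7050 + 0.42010426×0.2950 = 0.255871
  M+4: 0.42010426×0.7050 + 0.31434374×0.2950 = 0.388905
  M+6: 0.31434374×0.7050 + 0.07840275×0.2950 = 0.244741
  M+8: 0.07840275×0.7050 = 0.055274
Scale to base peak (0.388905) = 100: 14.20 : 65.79 : 100.00 : 62.93 : 14.21

14.20 : 65.79 : 100.00 : 62.93 : 14.21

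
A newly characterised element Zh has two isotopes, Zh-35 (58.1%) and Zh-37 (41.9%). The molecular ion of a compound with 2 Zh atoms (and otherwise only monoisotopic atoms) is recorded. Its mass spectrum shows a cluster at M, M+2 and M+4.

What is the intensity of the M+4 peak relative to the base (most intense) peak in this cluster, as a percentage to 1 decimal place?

(0.581 + 0.419)^2 gives M 0.3376, M+2 0.4869, M+4 0.1756; the largest is M+2.
P(M+2) = C(2,1) × 0.581^1 × 0.419^1 = 2 × 0.5810 × 0.4190 = 0.486878 (base)
P(M+4) = C(2,2) × 0.581^0 × 0.419^2 = 1 × 1.0000 × 0.175561 = 0.175561
Relative intensity = 0.175561 / 0.486878 × 100 = 36.1

36.1%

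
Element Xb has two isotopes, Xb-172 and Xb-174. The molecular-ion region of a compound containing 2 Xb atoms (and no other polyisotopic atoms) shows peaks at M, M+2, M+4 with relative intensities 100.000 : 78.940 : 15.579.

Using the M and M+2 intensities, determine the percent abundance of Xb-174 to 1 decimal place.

If p is the fraction of Xb that is Xb-172, then I(M+2)/I(M) = [C(2,1)·p^1·(1−p)] / p^2 = 2·(1−p)/p = 78.940/100.000 = 0.7894
(1−p)/p = 0.7894/2 = 0.3947  ⇒  p = 1/(1 + 0.3947) = 0.7170
Xb-172: 71.7%, Xb-174: 28.3%.

28.3%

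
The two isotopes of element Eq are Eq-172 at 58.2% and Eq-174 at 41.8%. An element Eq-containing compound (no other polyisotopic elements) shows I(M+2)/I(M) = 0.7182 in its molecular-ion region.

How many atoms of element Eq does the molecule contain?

1

With n Eq atoms, P(M+2)/P(M) = C(n,1)·p^(n−1)q / p^n = n·q/p = n · 0.418/0.582.
n = 0.7182 × 0.582/0.418 = 1.00 ≈ 1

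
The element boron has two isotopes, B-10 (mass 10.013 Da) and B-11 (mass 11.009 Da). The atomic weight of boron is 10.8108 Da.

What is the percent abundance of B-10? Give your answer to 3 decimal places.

19.900%

Writing the weighted mean with unknown fraction x of B-10:
10.013·x + 11.009·(1 − x) = 10.8108
(10.013 − 11.009)·x = 10.8108 − 11.009
x = -0.1982 / -0.996 = 0.19900 → 19.900% B-10, 80.100% B-11.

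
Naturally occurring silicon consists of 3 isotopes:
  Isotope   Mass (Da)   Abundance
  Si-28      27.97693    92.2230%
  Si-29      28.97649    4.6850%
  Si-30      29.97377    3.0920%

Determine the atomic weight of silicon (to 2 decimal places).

Weight each isotope mass by its fractional abundance: 0.922230 × 27.97693 + 0.046850 × 28.97649 + 0.030920 × 29.97377
= 25.801164 + 1.357549 + 0.926789 = 28.085502 Da

28.09 Da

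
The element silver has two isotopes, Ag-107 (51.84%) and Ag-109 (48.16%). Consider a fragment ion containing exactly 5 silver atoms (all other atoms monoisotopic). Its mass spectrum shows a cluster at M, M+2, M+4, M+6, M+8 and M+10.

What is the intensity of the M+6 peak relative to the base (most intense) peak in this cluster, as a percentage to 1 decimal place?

92.9%

(0.5184 + 0.4816)^5 gives M 0.0374, M+2 0.1739, M+4 0.3231, M+6 0.3002, M+8 0.1394, M+10 0.0259; the largest is M+4.
P(M+4) = C(5,2) × 0.5184^3 × 0.4816^2 = 10 × 0.13931407 × 0.23193856 = 0.323123 (base)
P(M+6) = C(5,3) × 0.5184^2 × 0.4816^3 = 10 × 0.26873856 × 0.11170161 = 0.300185
Relative intensity = 0.300185 / 0.323123 × 100 = 92.9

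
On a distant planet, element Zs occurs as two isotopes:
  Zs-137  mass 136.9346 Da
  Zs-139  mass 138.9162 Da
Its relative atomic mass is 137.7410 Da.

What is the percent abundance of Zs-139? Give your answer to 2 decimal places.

With x = fraction of Zs-137 (so Zs-139 is 1 − x):
136.9346·x + 138.9162·(1 − x) = 137.7410
(136.9346 − 138.9162)·x = 137.7410 − 138.9162
x = -1.1752 / -1.9816 = 0.59306 → 59.31% Zs-137, 40.69% Zs-139.

40.69%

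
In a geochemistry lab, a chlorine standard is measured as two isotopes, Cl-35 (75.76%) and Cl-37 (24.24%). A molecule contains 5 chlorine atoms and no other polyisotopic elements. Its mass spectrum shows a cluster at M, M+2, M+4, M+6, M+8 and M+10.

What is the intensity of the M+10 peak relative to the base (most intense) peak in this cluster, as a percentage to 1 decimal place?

0.2%

Binomial terms of (0.7576 + 0.2424)^5: M 0.2496, M+2 0.3993, M+4 0.2555, M+6 0.0817, M+8 0.0131, M+10 0.0008 → M+2 is the base peak.
P(M+2) = C(5,1) × 0.7576^4 × 0.2424^1 = 5 × 0.32942751 × 0.2424 = 0.399266 (base)
P(M+10) = C(5,5) × 0.7576^0 × 0.2424^5 = 1 × 1.0000 × 0.00083688 = 0.000837
Relative intensity = 0.000837 / 0.399266 × 100 = 0.2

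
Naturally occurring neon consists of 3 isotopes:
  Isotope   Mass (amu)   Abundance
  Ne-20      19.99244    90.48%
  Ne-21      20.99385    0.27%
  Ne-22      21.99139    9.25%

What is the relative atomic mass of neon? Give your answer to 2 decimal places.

Average mass = Σ (abundance × isotope mass) = 0.9048 × 19.99244 + 0.0027 × 20.99385 + 0.0925 × 21.99139
= 18.089160 + 0.056683 + 2.034204 = 20.180047 amu

20.18 amu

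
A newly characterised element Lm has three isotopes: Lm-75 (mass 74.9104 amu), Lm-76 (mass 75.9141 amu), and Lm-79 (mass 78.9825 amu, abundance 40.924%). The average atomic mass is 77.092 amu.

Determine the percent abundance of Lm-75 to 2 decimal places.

Let x and y be the fractions of Lm-75 and Lm-76. Then x + y = 1 − 0.40924 = 0.59076 and 74.9104x + 75.9141y = 77.092 − 0.40924×78.9825 = 44.7692017.
Substituting: 74.9104x + 75.9141(0.59076 − x) = 44.7692017
(74.9104 − 75.9141)x = -0.077812016  ⇒  x = 0.07753, y = 0.51323
Lm-75: 7.75%, Lm-76: 51.32%.

7.75%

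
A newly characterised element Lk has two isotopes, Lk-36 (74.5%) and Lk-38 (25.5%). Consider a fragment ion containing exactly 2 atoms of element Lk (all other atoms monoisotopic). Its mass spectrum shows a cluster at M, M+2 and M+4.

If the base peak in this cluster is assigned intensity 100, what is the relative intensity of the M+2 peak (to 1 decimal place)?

68.5

(0.745 + 0.255)^2 gives M 0.5550, M+2 0.3800, M+4 0.0650; the largest is M.
P(M) = C(2,0) × 0.745^2 × 0.255^0 = 1 × 0.555025 × 1.0000 = 0.555025 (base)
P(M+2) = C(2,1) × 0.745^1 × 0.255^1 = 2 × 0.7450 × 0.2550 = 0.379950
Relative intensity = 0.379950 / 0.555025 × 100 = 68.5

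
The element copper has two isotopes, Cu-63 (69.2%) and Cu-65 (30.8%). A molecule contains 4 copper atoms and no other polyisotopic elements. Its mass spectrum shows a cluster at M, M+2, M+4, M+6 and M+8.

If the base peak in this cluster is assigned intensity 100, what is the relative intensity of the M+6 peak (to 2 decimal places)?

19.81

(0.692 + 0.308)^4 gives M 0.2293, M+2 0.4083, M+4 0.2726, M+6 0.0809, M+8 0.0090; the largest is M+2.
P(M+2) = C(4,1) × 0.692^3 × 0.308^1 = 4 × 0.33137389 × 0.3080 = 0.408253 (base)
P(M+6) = C(4,3) × 0.692^1 × 0.308^3 = 4 × 0.6920 × 0.02921811 = 0.080876
Relative intensity = 0.080876 / 0.408253 × 100 = 19.81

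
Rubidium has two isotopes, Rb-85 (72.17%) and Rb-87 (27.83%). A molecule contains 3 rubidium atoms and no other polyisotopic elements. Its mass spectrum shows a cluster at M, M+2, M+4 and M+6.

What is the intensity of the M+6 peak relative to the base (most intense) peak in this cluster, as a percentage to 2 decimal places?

4.96%

(0.7217 + 0.2783)^3 gives M 0.3759, M+2 0.4349, M+4 0.1677, M+6 0.0216; the largest is M+2.
P(M+2) = C(3,1) × 0.7217^2 × 0.2783^1 = 3 × 0.52085089 × 0.2783 = 0.434858 (base)
P(M+6) = C(3,3) × 0.7217^0 × 0.2783^3 = 1 × 1.0000 × 0.02155458 = 0.021555
Relative intensity = 0.021555 / 0.434858 × 100 = 4.96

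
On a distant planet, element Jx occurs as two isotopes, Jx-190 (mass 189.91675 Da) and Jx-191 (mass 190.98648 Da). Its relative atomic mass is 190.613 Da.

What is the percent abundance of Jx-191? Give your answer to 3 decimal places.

65.087%

Let x be the fractional abundance of Jx-190; then Jx-191 has abundance 1 − x.
189.91675·x + 190.98648·(1 − x) = 190.613
(189.91675 − 190.98648)·x = 190.613 − 190.98648
x = -0.37348 / -1.06973 = 0.34913 → 34.913% Jx-190, 65.087% Jx-191.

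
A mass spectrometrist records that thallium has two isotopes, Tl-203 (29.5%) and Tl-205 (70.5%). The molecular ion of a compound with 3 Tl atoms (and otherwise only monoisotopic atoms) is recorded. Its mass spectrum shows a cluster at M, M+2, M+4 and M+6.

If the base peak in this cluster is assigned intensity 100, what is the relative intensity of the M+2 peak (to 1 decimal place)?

Binomial terms of (0.295 + 0.705)^3: M 0.0257, M+2 0.1841, M+4 0.4399, M+6 0.3504 → M+4 is the base peak.
P(M+4) = C(3,2) × 0.295^1 × 0.705^2 = 3 × 0.2950 × 0.497025 = 0.439867 (base)
P(M+2) = C(3,1) × 0.295^2 × 0.705^1 = 3 × 0.087025 × 0.7050 = 0.184058
Relative intensity = 0.184058 / 0.439867 × 100 = 41.8

41.8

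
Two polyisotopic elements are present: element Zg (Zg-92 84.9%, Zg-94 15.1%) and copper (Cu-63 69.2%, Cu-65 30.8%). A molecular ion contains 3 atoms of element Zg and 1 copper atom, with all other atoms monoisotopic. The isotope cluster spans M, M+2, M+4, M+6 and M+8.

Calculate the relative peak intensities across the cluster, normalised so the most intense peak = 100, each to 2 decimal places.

100.00 : 97.87 : 33.24 : 4.79 : 0.25

Element Zg pattern (n=3): 0.61196005 : 0.32652285 : 0.05807415 : 0.00344295
Copper pattern (n=1): 0.6920 : 0.3080
Convolve the two distributions (both contribute in 2-u steps):
  M: 0.61196005×0.6920 = 0.423476
  M+2: 0.61196005×0.3080 + 0.32652285×0.6920 = 0.414438
  M+4: 0.32652285×0.3080 + 0.05807415×0.6920 = 0.140756
  M+6: 0.05807415×0.3080 + 0.00344295×0.6920 = 0.020269
  M+8: 0.00344295×0.3080 = 0.001060
Scale to base peak (0.423476) = 100: 100.00 : 97.87 : 33.24 : 4.79 : 0.25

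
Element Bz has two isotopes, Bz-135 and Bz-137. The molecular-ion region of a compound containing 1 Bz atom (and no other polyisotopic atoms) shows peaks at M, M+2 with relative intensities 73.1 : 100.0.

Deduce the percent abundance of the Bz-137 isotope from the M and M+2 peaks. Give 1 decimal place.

Let p = fractional abundance of Bz-135. I(M+2)/I(M) = [C(1,1)·p^0·(1−p)] / p^1 = 1·(1−p)/p = 100.0/73.1 = 1.3680
(1−p)/p = 1.3680/1 = 1.3680  ⇒  p = 1/(1 + 1.3680) = 0.4223
Bz-135: 42.2%, Bz-137: 57.8%.

57.8%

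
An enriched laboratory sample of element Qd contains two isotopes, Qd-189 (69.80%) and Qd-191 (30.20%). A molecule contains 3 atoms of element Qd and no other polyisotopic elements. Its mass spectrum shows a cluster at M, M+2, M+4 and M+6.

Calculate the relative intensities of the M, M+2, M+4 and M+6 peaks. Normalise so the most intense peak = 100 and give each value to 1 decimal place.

77.0 : 100.0 : 43.3 : 6.2

Expanding (0.6980 + 0.3020)^3:
P(M) = 0.6980^3 = 0.340068
P(M+2) = 3 × 0.6980^2 × 0.3020^1 = 0.441407
P(M+4) = 3 × 0.6980^1 × 0.3020^2 = 0.190981
P(M+6) = 0.3020^3 = 0.027544
The M+2 peak is largest (0.441407); scaling to 100 gives 77.0 : 100.0 : 43.3 : 6.2.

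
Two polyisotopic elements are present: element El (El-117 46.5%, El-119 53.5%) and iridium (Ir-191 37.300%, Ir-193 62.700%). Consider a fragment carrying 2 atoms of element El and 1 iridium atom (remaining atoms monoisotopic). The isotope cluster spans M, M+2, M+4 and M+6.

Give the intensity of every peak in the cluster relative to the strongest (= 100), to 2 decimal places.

Element El pattern (n=2): 0.216225 : 0.49755 : 0.286225
Iridium pattern (n=1): 0.3730 : 0.6270
Convolve the two distributions (both contribute in 2-u steps):
  M: 0.216225×0.3730 = 0.080652
  M+2: 0.216225×0.6270 + 0.49755×0.3730 = 0.321159
  M+4: 0.49755×0.6270 + 0.286225×0.3730 = 0.418726
  M+6: 0.286225×0.6270 = 0.179463
Scale to base peak (0.418726) = 100: 19.26 : 76.70 : 100.00 : 42.86

19.26 : 76.70 : 100.00 : 42.86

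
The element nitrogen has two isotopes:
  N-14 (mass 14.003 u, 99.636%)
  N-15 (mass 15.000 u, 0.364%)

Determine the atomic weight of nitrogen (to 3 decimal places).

14.007 u

Average mass = Σ (abundance × isotope mass) = 0.99636 × 14.003 + 0.00364 × 15.000
= 13.9520 + 0.0546 = 14.0066 u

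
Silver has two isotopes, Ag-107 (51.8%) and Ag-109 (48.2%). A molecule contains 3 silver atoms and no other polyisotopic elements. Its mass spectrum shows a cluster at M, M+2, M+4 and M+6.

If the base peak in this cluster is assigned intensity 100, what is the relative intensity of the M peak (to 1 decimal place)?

(0.518 + 0.482)^3 gives M 0.1390, M+2 0.3880, M+4 0.3610, M+6 0.1120; the largest is M+2.
P(M+2) = C(3,1) × 0.518^2 × 0.482^1 = 3 × 0.268324 × 0.4820 = 0.387997 (base)
P(M) = C(3,0) × 0.518^3 × 0.482^0 = 1 × 0.13899183 × 1.0000 = 0.138992
Relative intensity = 0.138992 / 0.387997 × 100 = 35.8

35.8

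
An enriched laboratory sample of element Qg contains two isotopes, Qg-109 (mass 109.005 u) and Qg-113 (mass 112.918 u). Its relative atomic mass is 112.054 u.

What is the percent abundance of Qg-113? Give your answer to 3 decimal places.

Writing the weighted mean with unknown fraction x of Qg-109:
109.005·x + 112.918·(1 − x) = 112.054
(109.005 − 112.918)·x = 112.054 − 112.918
x = -0.864 / -3.913 = 0.22080 → 22.080% Qg-109, 77.920% Qg-113.

77.920%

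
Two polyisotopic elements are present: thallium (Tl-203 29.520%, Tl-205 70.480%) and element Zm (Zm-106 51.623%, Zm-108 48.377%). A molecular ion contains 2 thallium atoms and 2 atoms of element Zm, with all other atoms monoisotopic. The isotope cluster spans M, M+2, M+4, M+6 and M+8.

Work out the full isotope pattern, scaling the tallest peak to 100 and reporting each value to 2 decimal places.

6.44 : 42.82 : 100.00 : 95.81 : 32.24

Thallium pattern (n=2): 0.08714304 : 0.41611392 : 0.49674304
Element Zm pattern (n=2): 0.26649341 : 0.49947317 : 0.23403341
Convolve the two distributions (both contribute in 2-u steps):
  M: 0.08714304×0.26649341 = 0.023223
  M+2: 0.08714304×0.49947317 + 0.41611392×0.26649341 = 0.154417
  M+4: 0.08714304×0.23403341 + 0.41611392×0.49947317 + 0.49674304×0.26649341 = 0.360611
  M+6: 0.41611392×0.23403341 + 0.49674304×0.49947317 = 0.345494
  M+8: 0.49674304×0.23403341 = 0.116254
Scale to base peak (0.360611) = 100: 6.44 : 42.82 : 100.00 : 95.81 : 32.24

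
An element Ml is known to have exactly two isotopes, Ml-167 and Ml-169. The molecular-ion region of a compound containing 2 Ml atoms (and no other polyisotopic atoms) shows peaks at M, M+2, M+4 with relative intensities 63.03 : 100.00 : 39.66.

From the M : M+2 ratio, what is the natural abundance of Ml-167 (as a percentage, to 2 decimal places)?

55.76%

Let p = fractional abundance of Ml-167. I(M+2)/I(M) = [C(2,1)·p^1·(1−p)] / p^2 = 2·(1−p)/p = 100.00/63.03 = 1.5865
(1−p)/p = 1.5865/2 = 0.7933  ⇒  p = 1/(1 + 0.7933) = 0.5576
Ml-167: 55.76%, Ml-169: 44.24%.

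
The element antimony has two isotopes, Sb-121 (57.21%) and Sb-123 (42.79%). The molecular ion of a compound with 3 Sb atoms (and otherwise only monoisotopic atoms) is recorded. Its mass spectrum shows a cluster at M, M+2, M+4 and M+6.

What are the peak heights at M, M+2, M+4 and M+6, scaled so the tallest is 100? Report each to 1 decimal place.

The 3 Sb atoms are independent, so intensities follow the terms of (0.5721 + 0.4279)^3.
P(M) = 0.5721^3 = 0.187247
P(M+2) = 3 × 0.5721^2 × 0.4279^1 = 0.420153
P(M+4) = 3 × 0.5721^1 × 0.4279^2 = 0.314252
P(M+6) = 0.4279^3 = 0.078348
The M+2 peak is largest (0.420153); scaling to 100 gives 44.6 : 100.0 : 74.8 : 18.6.

44.6 : 100.0 : 74.8 : 18.6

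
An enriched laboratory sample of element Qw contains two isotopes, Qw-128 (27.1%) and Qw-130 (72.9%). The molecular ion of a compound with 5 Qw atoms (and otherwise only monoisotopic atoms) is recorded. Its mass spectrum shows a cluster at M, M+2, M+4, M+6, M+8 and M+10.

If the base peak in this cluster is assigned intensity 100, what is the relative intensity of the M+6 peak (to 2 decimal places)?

74.35

(0.271 + 0.729)^5 gives M 0.0015, M+2 0.0197, M+4 0.1058, M+6 0.2845, M+8 0.3827, M+10 0.2059; the largest is M+8.
P(M+8) = C(5,4) × 0.271^1 × 0.729^4 = 5 × 0.2710 × 0.28242954 = 0.382692 (base)
P(M+6) = C(5,3) × 0.271^2 × 0.729^3 = 10 × 0.073441 × 0.38742049 = 0.284525
Relative intensity = 0.284525 / 0.382692 × 100 = 74.35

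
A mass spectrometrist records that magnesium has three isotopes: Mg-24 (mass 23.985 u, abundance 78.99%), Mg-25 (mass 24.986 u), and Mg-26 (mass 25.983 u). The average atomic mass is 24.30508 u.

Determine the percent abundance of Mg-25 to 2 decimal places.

The remaining 21.01% is split between Mg-25 (fraction x) and Mg-26 (fraction 0.2101 − x).
Substituting: 24.986x + 25.983(0.2101 − x) = 5.3593285
(24.986 − 25.983)x = -0.0996998  ⇒  x = 0.10000, y = 0.11010
Mg-25: 10.00%, Mg-26: 11.01%.

10.00%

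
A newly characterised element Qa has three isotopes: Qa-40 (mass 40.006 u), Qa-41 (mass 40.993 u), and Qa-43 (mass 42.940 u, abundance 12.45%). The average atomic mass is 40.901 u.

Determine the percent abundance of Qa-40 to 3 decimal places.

33.881%

Let x and y be the fractions of Qa-40 and Qa-41. Then x + y = 1 − 0.1245 = 0.8755 and 40.006x + 40.993y = 40.901 − 0.1245×42.940 = 35.55497.
Substituting: 40.006x + 40.993(0.8755 − x) = 35.55497
(40.006 − 40.993)x = -0.3344015  ⇒  x = 0.33881, y = 0.53669
Qa-40: 33.881%, Qa-41: 53.669%.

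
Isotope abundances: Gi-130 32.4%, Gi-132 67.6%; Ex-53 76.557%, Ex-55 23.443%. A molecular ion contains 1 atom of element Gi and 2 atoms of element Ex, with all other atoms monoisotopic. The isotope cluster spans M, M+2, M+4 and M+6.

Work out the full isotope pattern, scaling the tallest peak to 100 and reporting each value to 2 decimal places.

37.05 : 100.00 : 50.82 : 7.25

Element Gi pattern (n=1): 0.3240 : 0.6760
Element Ex pattern (n=2): 0.58609742 : 0.35894515 : 0.05495742
Convolve the two distributions (both contribute in 2-u steps):
  M: 0.3240×0.58609742 = 0.189896
  M+2: 0.3240×0.35894515 + 0.6760×0.58609742 = 0.512500
  M+4: 0.3240×0.05495742 + 0.6760×0.35894515 = 0.260453
  M+6: 0.6760×0.05495742 = 0.037151
Scale to base peak (0.512500) = 100: 37.05 : 100.00 : 50.82 : 7.25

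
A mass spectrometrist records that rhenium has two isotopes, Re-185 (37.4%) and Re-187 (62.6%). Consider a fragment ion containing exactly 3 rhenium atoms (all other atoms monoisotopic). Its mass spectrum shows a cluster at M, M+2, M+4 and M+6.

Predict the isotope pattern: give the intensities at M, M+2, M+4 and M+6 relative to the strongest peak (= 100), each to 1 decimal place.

Each Re atom is independently Re-185 (p = 0.374) or Re-187 (q = 0.626); the cluster is the binomial expansion (p + q)^3.
P(M) = 0.374^3 = 0.052314
P(M+2) = 3 × 0.374^2 × 0.626^1 = 0.262687
P(M+4) = 3 × 0.374^1 × 0.626^2 = 0.439685
P(M+6) = 0.626^3 = 0.245314
The M+4 peak is largest (0.439685); scaling to 100 gives 11.9 : 59.7 : 100.0 : 55.8.

11.9 : 59.7 : 100.0 : 55.8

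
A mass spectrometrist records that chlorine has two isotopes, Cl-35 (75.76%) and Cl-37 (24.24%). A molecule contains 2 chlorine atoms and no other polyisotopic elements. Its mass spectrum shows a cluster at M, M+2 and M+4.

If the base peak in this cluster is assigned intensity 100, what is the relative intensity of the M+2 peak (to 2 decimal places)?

63.99

(0.7576 + 0.2424)^2 gives M 0.5740, M+2 0.3673, M+4 0.0588; the largest is M.
P(M) = C(2,0) × 0.7576^2 × 0.2424^0 = 1 × 0.57395776 × 1.0000 = 0.573958 (base)
P(M+2) = C(2,1) × 0.7576^1 × 0.2424^1 = 2 × 0.7576 × 0.2424 = 0.367284
Relative intensity = 0.367284 / 0.573958 × 100 = 63.99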